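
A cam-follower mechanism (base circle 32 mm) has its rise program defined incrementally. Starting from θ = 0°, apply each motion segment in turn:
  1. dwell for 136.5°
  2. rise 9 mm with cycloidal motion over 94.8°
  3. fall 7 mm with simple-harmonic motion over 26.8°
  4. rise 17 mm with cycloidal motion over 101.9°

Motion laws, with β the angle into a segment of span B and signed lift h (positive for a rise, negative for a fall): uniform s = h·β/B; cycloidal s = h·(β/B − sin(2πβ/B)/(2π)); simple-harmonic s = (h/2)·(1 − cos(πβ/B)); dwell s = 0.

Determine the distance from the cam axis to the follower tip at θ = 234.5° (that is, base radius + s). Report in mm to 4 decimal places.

seg 1 [0°–136.5°] dwell: s stays 0.0000
seg 2 [136.5°–231.3°] cycloidal, h=9: full span → s += 9 → s = 9.0000
seg 3 [231.3°–258.1°] simple-harmonic, h=-7: θ=234.5° here. β=3.2, B=26.8. -7/2·(1 − cos(π·0.1194)) = -0.2434 → s = 8.7566
radial distance = base radius + s = 32 + 8.7566 = 40.7566

40.7566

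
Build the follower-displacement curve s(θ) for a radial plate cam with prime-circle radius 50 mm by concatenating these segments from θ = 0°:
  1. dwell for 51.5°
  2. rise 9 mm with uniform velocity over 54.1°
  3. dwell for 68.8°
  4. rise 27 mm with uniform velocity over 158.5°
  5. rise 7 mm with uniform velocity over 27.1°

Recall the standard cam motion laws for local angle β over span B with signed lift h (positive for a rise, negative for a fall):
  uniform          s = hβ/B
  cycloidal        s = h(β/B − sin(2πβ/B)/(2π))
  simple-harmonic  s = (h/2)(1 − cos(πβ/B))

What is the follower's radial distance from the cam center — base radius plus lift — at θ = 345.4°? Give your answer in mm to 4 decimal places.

seg 1 [0°–51.5°] dwell: s stays 0.0000
seg 2 [51.5°–105.6°] uniform, h=9: full span → s += 9 → s = 9.0000
seg 3 [105.6°–174.4°] dwell: s stays 9.0000
seg 4 [174.4°–332.9°] uniform, h=27: full span → s += 27 → s = 36.0000
seg 5 [332.9°–360°] uniform, h=7: θ=345.4° here. β=12.5, B=27.1. 7·12.5/27.1 = 3.2288 → s = 39.2288
radial distance = base radius + s = 50 + 39.2288 = 89.2288

89.2288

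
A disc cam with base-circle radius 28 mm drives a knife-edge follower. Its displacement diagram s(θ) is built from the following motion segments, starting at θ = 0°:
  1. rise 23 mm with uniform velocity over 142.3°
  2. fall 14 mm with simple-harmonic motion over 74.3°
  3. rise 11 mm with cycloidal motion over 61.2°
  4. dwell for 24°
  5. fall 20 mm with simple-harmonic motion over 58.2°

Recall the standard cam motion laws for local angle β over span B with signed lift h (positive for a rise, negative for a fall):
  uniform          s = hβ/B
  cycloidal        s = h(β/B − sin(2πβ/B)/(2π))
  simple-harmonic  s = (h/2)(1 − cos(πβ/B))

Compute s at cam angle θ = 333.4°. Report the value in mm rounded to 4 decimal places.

seg 1 [0°–142.3°] uniform, h=23: full span → s += 23 → s = 23.0000
seg 2 [142.3°–216.6°] simple-harmonic, h=-14: full span → s += -14 → s = 9.0000
seg 3 [216.6°–277.8°] cycloidal, h=11: full span → s += 11 → s = 20.0000
seg 4 [277.8°–301.8°] dwell: s stays 20.0000
seg 5 [301.8°–360°] simple-harmonic, h=-20: θ=333.4° here. β=31.6, B=58.2. -20/2·(1 − cos(π·0.5430)) = -11.3454 → s = 8.6546

8.6546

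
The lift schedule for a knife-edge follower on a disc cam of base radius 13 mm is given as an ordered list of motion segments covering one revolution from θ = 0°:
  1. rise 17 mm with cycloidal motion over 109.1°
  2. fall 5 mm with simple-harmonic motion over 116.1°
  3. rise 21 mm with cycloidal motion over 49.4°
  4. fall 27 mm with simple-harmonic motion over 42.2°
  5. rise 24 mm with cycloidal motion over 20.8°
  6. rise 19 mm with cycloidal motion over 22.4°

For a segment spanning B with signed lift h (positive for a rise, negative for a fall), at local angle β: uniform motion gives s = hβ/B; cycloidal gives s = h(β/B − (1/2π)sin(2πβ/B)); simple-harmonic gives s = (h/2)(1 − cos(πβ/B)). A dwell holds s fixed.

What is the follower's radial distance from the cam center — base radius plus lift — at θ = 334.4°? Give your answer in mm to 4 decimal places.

seg 1 [0°–109.1°] cycloidal, h=17: full span → s += 17 → s = 17.0000
seg 2 [109.1°–225.2°] simple-harmonic, h=-5: full span → s += -5 → s = 12.0000
seg 3 [225.2°–274.6°] cycloidal, h=21: full span → s += 21 → s = 33.0000
seg 4 [274.6°–316.8°] simple-harmonic, h=-27: full span → s += -27 → s = 6.0000
seg 5 [316.8°–337.6°] cycloidal, h=24: θ=334.4° here. β=17.6, B=20.8. 24·(0.8462 − sin(2π·0.8462)/(2π)) = 23.4513 → s = 29.4513
radial distance = base radius + s = 13 + 29.4513 = 42.4513

42.4513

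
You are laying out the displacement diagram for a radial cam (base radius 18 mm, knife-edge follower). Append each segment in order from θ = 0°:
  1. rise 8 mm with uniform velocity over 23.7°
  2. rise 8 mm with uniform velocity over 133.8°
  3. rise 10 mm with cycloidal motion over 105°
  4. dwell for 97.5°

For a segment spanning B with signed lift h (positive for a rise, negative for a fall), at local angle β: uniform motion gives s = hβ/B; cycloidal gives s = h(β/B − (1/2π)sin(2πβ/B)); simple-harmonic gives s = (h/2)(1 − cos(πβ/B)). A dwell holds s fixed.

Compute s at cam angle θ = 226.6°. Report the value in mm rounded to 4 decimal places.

seg 1 [0°–23.7°] uniform, h=8: full span → s += 8 → s = 8.0000
seg 2 [23.7°–157.5°] uniform, h=8: full span → s += 8 → s = 16.0000
seg 3 [157.5°–262.5°] cycloidal, h=10: θ=226.6° here. β=69.1, B=105. 10·(0.6581 − sin(2π·0.6581)/(2π)) = 7.9144 → s = 23.9144

23.9144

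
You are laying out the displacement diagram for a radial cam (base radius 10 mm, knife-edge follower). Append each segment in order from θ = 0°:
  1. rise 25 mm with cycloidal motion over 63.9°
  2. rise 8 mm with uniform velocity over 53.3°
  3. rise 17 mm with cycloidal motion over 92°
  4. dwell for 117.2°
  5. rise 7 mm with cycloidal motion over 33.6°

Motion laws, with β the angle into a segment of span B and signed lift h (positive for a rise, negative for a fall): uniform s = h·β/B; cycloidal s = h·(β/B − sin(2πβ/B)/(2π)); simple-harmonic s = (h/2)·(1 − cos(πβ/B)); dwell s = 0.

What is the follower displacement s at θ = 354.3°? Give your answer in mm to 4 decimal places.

seg 1 [0°–63.9°] cycloidal, h=25: full span → s += 25 → s = 25.0000
seg 2 [63.9°–117.2°] uniform, h=8: full span → s += 8 → s = 33.0000
seg 3 [117.2°–209.2°] cycloidal, h=17: full span → s += 17 → s = 50.0000
seg 4 [209.2°–326.4°] dwell: s stays 50.0000
seg 5 [326.4°–360°] cycloidal, h=7: θ=354.3° here. β=27.9, B=33.6. 7·(0.8304 − sin(2π·0.8304)/(2π)) = 6.7876 → s = 56.7876

56.7876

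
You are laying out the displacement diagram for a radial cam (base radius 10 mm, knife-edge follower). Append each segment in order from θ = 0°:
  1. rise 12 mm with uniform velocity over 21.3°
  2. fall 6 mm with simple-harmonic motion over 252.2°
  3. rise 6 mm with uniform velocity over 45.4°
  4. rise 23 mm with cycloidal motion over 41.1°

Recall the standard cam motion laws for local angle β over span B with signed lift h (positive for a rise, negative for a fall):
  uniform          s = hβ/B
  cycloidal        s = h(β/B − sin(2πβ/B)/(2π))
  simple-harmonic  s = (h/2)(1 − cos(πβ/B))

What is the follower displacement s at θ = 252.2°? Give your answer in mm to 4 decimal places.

seg 1 [0°–21.3°] uniform, h=12: full span → s += 12 → s = 12.0000
seg 2 [21.3°–273.5°] simple-harmonic, h=-6: θ=252.2° here. β=230.9, B=252.2. -6/2·(1 − cos(π·0.9155)) = -5.8950 → s = 6.1050

6.1050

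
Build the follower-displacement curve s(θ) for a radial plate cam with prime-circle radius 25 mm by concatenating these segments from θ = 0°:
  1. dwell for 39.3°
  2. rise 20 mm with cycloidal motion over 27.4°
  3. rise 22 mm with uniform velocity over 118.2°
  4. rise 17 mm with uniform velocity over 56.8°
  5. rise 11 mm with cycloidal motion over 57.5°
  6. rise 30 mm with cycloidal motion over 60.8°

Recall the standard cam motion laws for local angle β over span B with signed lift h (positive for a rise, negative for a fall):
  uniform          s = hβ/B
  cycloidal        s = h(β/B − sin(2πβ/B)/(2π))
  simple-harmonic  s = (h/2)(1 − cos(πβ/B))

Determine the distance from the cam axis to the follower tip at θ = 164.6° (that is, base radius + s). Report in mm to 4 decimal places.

seg 1 [0°–39.3°] dwell: s stays 0.0000
seg 2 [39.3°–66.7°] cycloidal, h=20: full span → s += 20 → s = 20.0000
seg 3 [66.7°–184.9°] uniform, h=22: θ=164.6° here. β=97.9, B=118.2. 22·97.9/118.2 = 18.2217 → s = 38.2217
radial distance = base radius + s = 25 + 38.2217 = 63.2217

63.2217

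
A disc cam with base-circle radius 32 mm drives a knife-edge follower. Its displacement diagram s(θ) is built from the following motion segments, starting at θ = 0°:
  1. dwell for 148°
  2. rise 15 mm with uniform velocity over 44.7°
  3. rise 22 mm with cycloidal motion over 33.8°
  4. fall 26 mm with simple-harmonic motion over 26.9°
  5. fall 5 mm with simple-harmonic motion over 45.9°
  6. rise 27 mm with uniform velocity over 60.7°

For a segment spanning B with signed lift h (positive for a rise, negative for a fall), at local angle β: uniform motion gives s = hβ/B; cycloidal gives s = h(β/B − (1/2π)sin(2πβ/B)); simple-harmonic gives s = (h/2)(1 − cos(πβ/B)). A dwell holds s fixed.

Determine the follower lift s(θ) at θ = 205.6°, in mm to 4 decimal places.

seg 1 [0°–148°] dwell: s stays 0.0000
seg 2 [148°–192.7°] uniform, h=15: full span → s += 15 → s = 15.0000
seg 3 [192.7°–226.5°] cycloidal, h=22: θ=205.6° here. β=12.9, B=33.8. 22·(0.3817 − sin(2π·0.3817)/(2π)) = 6.0263 → s = 21.0263

21.0263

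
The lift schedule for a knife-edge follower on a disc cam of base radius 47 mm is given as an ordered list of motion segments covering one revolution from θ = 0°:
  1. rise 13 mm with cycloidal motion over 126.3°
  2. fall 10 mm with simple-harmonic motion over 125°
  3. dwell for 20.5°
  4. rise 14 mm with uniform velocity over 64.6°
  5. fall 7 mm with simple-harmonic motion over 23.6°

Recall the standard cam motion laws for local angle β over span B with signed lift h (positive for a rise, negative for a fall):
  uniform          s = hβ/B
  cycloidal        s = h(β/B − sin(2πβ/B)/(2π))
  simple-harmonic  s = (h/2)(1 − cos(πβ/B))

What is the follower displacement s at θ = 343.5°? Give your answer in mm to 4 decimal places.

seg 1 [0°–126.3°] cycloidal, h=13: full span → s += 13 → s = 13.0000
seg 2 [126.3°–251.3°] simple-harmonic, h=-10: full span → s += -10 → s = 3.0000
seg 3 [251.3°–271.8°] dwell: s stays 3.0000
seg 4 [271.8°–336.4°] uniform, h=14: full span → s += 14 → s = 17.0000
seg 5 [336.4°–360°] simple-harmonic, h=-7: θ=343.5° here. β=7.1, B=23.6. -7/2·(1 − cos(π·0.3008)) = -1.4503 → s = 15.5497

15.5497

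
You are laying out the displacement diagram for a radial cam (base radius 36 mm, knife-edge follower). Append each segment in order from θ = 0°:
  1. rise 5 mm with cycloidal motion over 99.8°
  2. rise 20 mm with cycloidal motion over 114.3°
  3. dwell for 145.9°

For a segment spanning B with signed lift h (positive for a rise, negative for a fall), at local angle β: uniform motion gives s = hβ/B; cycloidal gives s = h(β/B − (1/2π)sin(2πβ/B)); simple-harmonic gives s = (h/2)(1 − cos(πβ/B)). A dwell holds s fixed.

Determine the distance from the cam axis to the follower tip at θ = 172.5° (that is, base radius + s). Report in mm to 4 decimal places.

seg 1 [0°–99.8°] cycloidal, h=5: full span → s += 5 → s = 5.0000
seg 2 [99.8°–214.1°] cycloidal, h=20: θ=172.5° here. β=72.7, B=114.3. 20·(0.6360 − sin(2π·0.6360)/(2π)) = 15.1224 → s = 20.1224
radial distance = base radius + s = 36 + 20.1224 = 56.1224

56.1224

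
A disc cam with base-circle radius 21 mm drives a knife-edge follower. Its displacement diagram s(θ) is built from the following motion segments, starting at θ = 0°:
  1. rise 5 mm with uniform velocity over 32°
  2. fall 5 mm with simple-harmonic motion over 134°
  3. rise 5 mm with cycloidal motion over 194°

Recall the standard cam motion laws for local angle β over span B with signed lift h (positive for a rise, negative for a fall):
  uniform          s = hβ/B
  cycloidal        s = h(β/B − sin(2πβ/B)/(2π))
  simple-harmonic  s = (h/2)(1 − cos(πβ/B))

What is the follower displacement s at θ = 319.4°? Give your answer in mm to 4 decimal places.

seg 1 [0°–32°] uniform, h=5: full span → s += 5 → s = 5.0000
seg 2 [32°–166°] simple-harmonic, h=-5: full span → s += -5 → s = 0.0000
seg 3 [166°–360°] cycloidal, h=5: θ=319.4° here. β=153.4, B=194. 5·(0.7907 − sin(2π·0.7907)/(2π)) = 4.7235 → s = 4.7235

4.7235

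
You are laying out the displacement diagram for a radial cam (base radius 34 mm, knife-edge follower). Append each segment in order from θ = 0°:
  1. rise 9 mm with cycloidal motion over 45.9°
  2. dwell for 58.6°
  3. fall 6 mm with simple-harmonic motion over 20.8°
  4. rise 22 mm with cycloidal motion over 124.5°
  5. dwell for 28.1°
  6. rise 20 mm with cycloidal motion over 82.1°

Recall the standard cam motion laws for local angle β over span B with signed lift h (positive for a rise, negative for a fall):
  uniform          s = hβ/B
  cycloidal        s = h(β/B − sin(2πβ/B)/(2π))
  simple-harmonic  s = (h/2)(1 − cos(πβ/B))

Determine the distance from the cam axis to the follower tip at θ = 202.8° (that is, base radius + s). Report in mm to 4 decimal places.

seg 1 [0°–45.9°] cycloidal, h=9: full span → s += 9 → s = 9.0000
seg 2 [45.9°–104.5°] dwell: s stays 9.0000
seg 3 [104.5°–125.3°] simple-harmonic, h=-6: full span → s += -6 → s = 3.0000
seg 4 [125.3°–249.8°] cycloidal, h=22: θ=202.8° here. β=77.5, B=124.5. 22·(0.6225 − sin(2π·0.6225)/(2π)) = 16.1313 → s = 19.1313
radial distance = base radius + s = 34 + 19.1313 = 53.1313

53.1313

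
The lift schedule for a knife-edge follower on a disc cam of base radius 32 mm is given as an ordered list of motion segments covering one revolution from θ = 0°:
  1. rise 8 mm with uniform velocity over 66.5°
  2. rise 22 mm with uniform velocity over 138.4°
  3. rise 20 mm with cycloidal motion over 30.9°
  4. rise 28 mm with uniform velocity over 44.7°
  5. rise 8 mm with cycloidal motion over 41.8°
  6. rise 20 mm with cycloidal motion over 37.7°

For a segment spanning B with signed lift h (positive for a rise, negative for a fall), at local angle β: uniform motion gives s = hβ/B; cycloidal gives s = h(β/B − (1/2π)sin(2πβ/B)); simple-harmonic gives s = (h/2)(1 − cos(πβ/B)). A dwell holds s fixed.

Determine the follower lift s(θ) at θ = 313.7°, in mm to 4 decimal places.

seg 1 [0°–66.5°] uniform, h=8: full span → s += 8 → s = 8.0000
seg 2 [66.5°–204.9°] uniform, h=22: full span → s += 22 → s = 30.0000
seg 3 [204.9°–235.8°] cycloidal, h=20: full span → s += 20 → s = 50.0000
seg 4 [235.8°–280.5°] uniform, h=28: full span → s += 28 → s = 78.0000
seg 5 [280.5°–322.3°] cycloidal, h=8: θ=313.7° here. β=33.2, B=41.8. 8·(0.7943 − sin(2π·0.7943)/(2π)) = 7.5784 → s = 85.5784

85.5784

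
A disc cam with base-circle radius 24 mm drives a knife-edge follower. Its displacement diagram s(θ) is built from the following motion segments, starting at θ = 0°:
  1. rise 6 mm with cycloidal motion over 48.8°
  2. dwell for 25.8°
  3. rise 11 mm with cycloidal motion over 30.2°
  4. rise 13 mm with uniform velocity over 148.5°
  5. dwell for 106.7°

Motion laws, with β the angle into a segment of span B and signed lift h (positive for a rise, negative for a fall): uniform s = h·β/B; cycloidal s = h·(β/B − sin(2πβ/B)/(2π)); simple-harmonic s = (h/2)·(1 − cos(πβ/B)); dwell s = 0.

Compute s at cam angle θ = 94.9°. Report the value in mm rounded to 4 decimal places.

seg 1 [0°–48.8°] cycloidal, h=6: full span → s += 6 → s = 6.0000
seg 2 [48.8°–74.6°] dwell: s stays 6.0000
seg 3 [74.6°–104.8°] cycloidal, h=11: θ=94.9° here. β=20.3, B=30.2. 11·(0.6722 − sin(2π·0.6722)/(2π)) = 8.9396 → s = 14.9396

14.9396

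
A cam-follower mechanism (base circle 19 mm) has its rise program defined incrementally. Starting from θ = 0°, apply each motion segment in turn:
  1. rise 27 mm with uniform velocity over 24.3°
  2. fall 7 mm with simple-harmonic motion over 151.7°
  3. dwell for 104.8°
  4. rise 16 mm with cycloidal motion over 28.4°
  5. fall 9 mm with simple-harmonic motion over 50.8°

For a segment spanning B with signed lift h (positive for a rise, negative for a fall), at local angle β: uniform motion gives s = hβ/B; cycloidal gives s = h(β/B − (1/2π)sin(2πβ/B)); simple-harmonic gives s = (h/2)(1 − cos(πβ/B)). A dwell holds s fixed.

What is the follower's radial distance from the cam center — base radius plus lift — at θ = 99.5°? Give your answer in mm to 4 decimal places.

seg 1 [0°–24.3°] uniform, h=27: full span → s += 27 → s = 27.0000
seg 2 [24.3°–176°] simple-harmonic, h=-7: θ=99.5° here. β=75.2, B=151.7. -7/2·(1 − cos(π·0.4957)) = -3.4529 → s = 23.5471
radial distance = base radius + s = 19 + 23.5471 = 42.5471

42.5471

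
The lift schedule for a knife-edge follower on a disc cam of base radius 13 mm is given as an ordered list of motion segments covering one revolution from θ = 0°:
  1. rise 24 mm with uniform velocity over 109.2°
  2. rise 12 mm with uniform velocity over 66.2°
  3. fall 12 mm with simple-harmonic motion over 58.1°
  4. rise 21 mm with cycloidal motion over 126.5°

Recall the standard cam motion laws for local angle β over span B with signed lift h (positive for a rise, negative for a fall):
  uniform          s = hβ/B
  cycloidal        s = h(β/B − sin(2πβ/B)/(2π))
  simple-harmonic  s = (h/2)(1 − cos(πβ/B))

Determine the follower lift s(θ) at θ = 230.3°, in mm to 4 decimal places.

seg 1 [0°–109.2°] uniform, h=24: full span → s += 24 → s = 24.0000
seg 2 [109.2°–175.4°] uniform, h=12: full span → s += 12 → s = 36.0000
seg 3 [175.4°–233.5°] simple-harmonic, h=-12: θ=230.3° here. β=54.9, B=58.1. -12/2·(1 − cos(π·0.9449)) = -11.9104 → s = 24.0896

24.0896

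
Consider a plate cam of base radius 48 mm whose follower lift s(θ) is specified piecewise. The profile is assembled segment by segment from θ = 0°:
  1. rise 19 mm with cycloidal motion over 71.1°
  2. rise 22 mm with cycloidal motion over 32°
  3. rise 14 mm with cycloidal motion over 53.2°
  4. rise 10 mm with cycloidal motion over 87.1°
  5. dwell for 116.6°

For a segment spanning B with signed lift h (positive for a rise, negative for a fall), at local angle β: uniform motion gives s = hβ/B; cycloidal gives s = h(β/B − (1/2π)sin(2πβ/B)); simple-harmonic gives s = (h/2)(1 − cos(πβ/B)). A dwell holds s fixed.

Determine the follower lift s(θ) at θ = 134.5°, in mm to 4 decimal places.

seg 1 [0°–71.1°] cycloidal, h=19: full span → s += 19 → s = 19.0000
seg 2 [71.1°–103.1°] cycloidal, h=22: full span → s += 22 → s = 41.0000
seg 3 [103.1°–156.3°] cycloidal, h=14: θ=134.5° here. β=31.4, B=53.2. 14·(0.5902 − sin(2π·0.5902)/(2π)) = 9.4597 → s = 50.4597

50.4597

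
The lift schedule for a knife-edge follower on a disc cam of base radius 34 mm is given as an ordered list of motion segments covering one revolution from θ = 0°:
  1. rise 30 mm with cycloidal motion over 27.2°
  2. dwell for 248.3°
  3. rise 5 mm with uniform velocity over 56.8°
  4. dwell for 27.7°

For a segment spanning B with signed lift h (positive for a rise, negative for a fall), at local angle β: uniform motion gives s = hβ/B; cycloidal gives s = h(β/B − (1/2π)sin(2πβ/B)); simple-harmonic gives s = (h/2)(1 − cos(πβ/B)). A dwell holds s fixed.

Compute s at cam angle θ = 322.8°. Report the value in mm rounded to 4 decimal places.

seg 1 [0°–27.2°] cycloidal, h=30: full span → s += 30 → s = 30.0000
seg 2 [27.2°–275.5°] dwell: s stays 30.0000
seg 3 [275.5°–332.3°] uniform, h=5: θ=322.8° here. β=47.3, B=56.8. 5·47.3/56.8 = 4.1637 → s = 34.1637

34.1637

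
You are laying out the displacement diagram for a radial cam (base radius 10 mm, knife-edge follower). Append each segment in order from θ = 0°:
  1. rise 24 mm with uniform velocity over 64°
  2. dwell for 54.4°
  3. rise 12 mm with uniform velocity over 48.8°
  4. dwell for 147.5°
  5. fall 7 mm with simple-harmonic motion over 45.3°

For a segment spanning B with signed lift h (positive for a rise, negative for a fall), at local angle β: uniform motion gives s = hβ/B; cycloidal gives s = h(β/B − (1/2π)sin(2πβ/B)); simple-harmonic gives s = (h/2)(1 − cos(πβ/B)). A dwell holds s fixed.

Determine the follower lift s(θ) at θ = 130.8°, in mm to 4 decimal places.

seg 1 [0°–64°] uniform, h=24: full span → s += 24 → s = 24.0000
seg 2 [64°–118.4°] dwell: s stays 24.0000
seg 3 [118.4°–167.2°] uniform, h=12: θ=130.8° here. β=12.4, B=48.8. 12·12.4/48.8 = 3.0492 → s = 27.0492

27.0492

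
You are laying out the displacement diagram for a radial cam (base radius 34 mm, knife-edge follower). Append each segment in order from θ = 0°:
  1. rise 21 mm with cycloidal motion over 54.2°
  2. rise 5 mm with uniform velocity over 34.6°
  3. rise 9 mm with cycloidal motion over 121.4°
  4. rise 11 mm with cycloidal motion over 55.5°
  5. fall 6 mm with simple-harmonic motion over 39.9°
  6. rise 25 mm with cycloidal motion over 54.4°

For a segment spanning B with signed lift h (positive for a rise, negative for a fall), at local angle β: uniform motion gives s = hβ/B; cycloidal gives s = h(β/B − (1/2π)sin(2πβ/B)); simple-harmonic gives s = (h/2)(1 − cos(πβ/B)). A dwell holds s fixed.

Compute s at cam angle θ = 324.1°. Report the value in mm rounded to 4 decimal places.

seg 1 [0°–54.2°] cycloidal, h=21: full span → s += 21 → s = 21.0000
seg 2 [54.2°–88.8°] uniform, h=5: full span → s += 5 → s = 26.0000
seg 3 [88.8°–210.2°] cycloidal, h=9: full span → s += 9 → s = 35.0000
seg 4 [210.2°–265.7°] cycloidal, h=11: full span → s += 11 → s = 46.0000
seg 5 [265.7°–305.6°] simple-harmonic, h=-6: full span → s += -6 → s = 40.0000
seg 6 [305.6°–360°] cycloidal, h=25: θ=324.1° here. β=18.5, B=54.4. 25·(0.3401 − sin(2π·0.3401)/(2π)) = 5.1433 → s = 45.1433

45.1433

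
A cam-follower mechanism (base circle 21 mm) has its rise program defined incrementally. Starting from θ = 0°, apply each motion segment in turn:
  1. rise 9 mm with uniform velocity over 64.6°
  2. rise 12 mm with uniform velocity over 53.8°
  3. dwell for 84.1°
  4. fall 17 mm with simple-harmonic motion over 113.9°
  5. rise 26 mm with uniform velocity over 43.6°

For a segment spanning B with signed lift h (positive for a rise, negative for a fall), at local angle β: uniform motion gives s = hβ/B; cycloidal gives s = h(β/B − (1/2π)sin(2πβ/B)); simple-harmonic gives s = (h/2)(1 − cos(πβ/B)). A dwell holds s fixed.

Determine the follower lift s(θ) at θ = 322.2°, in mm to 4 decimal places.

seg 1 [0°–64.6°] uniform, h=9: full span → s += 9 → s = 9.0000
seg 2 [64.6°–118.4°] uniform, h=12: full span → s += 12 → s = 21.0000
seg 3 [118.4°–202.5°] dwell: s stays 21.0000
seg 4 [202.5°–316.4°] simple-harmonic, h=-17: full span → s += -17 → s = 4.0000
seg 5 [316.4°–360°] uniform, h=26: θ=322.2° here. β=5.8, B=43.6. 26·5.8/43.6 = 3.4587 → s = 7.4587

7.4587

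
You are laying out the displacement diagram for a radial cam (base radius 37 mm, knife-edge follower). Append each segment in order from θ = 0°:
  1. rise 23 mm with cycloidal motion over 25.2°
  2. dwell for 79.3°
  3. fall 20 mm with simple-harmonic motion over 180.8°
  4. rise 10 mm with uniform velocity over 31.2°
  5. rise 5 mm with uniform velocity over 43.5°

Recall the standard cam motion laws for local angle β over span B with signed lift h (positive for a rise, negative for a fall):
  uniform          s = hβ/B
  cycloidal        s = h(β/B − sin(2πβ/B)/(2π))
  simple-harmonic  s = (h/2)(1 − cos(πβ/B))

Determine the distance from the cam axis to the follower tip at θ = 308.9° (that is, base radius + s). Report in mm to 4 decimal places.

seg 1 [0°–25.2°] cycloidal, h=23: full span → s += 23 → s = 23.0000
seg 2 [25.2°–104.5°] dwell: s stays 23.0000
seg 3 [104.5°–285.3°] simple-harmonic, h=-20: full span → s += -20 → s = 3.0000
seg 4 [285.3°–316.5°] uniform, h=10: θ=308.9° here. β=23.6, B=31.2. 10·23.6/31.2 = 7.5641 → s = 10.5641
radial distance = base radius + s = 37 + 10.5641 = 47.5641

47.5641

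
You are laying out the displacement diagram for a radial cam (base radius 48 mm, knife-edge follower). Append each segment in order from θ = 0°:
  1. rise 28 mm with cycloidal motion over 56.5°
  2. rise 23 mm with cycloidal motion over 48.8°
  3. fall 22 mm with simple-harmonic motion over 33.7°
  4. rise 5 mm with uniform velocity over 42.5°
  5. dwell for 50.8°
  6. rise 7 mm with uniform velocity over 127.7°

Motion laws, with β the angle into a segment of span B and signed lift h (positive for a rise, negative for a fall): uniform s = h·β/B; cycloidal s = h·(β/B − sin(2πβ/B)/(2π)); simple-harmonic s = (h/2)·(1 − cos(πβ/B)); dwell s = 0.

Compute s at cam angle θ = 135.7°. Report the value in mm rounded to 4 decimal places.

seg 1 [0°–56.5°] cycloidal, h=28: full span → s += 28 → s = 28.0000
seg 2 [56.5°–105.3°] cycloidal, h=23: full span → s += 23 → s = 51.0000
seg 3 [105.3°–139°] simple-harmonic, h=-22: θ=135.7° here. β=30.4, B=33.7. -22/2·(1 − cos(π·0.9021)) = -21.4836 → s = 29.5164

29.5164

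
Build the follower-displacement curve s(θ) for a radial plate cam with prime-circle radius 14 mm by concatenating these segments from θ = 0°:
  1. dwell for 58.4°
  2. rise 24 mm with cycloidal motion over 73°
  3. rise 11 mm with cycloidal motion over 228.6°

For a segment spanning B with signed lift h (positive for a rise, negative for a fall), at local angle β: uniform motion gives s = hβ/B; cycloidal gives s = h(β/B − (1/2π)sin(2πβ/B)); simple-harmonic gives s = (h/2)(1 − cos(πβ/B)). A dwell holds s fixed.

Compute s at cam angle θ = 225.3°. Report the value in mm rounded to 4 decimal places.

seg 1 [0°–58.4°] dwell: s stays 0.0000
seg 2 [58.4°–131.4°] cycloidal, h=24: full span → s += 24 → s = 24.0000
seg 3 [131.4°–360°] cycloidal, h=11: θ=225.3° here. β=93.9, B=228.6. 11·(0.4108 − sin(2π·0.4108)/(2π)) = 3.5874 → s = 27.5874

27.5874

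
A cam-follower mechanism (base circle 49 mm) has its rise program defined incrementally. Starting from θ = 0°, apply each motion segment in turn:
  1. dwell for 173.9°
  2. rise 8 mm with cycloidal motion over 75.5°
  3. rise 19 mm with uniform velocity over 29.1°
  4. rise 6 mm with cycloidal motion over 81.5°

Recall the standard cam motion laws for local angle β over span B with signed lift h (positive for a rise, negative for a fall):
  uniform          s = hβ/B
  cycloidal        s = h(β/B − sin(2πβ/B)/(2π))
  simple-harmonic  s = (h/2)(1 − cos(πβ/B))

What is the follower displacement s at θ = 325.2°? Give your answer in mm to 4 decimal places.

seg 1 [0°–173.9°] dwell: s stays 0.0000
seg 2 [173.9°–249.4°] cycloidal, h=8: full span → s += 8 → s = 8.0000
seg 3 [249.4°–278.5°] uniform, h=19: full span → s += 19 → s = 27.0000
seg 4 [278.5°–360°] cycloidal, h=6: θ=325.2° here. β=46.7, B=81.5. 6·(0.5730 − sin(2π·0.5730)/(2π)) = 3.8609 → s = 30.8609

30.8609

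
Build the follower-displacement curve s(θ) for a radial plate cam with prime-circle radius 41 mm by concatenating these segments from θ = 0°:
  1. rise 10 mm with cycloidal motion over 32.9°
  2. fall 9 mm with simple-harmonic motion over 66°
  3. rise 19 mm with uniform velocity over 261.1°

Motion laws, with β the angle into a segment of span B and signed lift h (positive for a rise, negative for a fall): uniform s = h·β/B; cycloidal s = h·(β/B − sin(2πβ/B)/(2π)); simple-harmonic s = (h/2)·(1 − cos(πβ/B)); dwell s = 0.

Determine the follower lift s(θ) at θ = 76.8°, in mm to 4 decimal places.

seg 1 [0°–32.9°] cycloidal, h=10: full span → s += 10 → s = 10.0000
seg 2 [32.9°–98.9°] simple-harmonic, h=-9: θ=76.8° here. β=43.9, B=66. -9/2·(1 − cos(π·0.6652)) = -6.7314 → s = 3.2686

3.2686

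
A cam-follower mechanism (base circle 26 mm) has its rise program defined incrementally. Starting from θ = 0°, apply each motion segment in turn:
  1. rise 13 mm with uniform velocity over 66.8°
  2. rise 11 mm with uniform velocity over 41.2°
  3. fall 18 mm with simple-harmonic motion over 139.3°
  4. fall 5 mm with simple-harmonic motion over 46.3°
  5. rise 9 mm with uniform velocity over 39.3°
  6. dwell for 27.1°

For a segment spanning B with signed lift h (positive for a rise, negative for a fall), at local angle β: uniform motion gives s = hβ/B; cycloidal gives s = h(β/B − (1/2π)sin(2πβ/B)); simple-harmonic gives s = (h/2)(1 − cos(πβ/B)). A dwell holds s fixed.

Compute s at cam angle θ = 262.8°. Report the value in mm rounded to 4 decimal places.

seg 1 [0°–66.8°] uniform, h=13: full span → s += 13 → s = 13.0000
seg 2 [66.8°–108°] uniform, h=11: full span → s += 11 → s = 24.0000
seg 3 [108°–247.3°] simple-harmonic, h=-18: full span → s += -18 → s = 6.0000
seg 4 [247.3°–293.6°] simple-harmonic, h=-5: θ=262.8° here. β=15.5, B=46.3. -5/2·(1 − cos(π·0.3348)) = -1.2598 → s = 4.7402

4.7402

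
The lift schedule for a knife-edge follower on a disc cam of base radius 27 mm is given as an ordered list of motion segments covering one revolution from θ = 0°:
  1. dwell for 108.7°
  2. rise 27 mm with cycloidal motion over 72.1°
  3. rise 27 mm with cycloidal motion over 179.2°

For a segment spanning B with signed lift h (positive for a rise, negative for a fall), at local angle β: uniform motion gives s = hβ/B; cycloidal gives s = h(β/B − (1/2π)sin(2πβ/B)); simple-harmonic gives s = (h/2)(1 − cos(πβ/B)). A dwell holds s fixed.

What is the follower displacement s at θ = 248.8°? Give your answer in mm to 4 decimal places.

seg 1 [0°–108.7°] dwell: s stays 0.0000
seg 2 [108.7°–180.8°] cycloidal, h=27: full span → s += 27 → s = 27.0000
seg 3 [180.8°–360°] cycloidal, h=27: θ=248.8° here. β=68, B=179.2. 27·(0.3795 − sin(2π·0.3795)/(2π)) = 7.2934 → s = 34.2934

34.2934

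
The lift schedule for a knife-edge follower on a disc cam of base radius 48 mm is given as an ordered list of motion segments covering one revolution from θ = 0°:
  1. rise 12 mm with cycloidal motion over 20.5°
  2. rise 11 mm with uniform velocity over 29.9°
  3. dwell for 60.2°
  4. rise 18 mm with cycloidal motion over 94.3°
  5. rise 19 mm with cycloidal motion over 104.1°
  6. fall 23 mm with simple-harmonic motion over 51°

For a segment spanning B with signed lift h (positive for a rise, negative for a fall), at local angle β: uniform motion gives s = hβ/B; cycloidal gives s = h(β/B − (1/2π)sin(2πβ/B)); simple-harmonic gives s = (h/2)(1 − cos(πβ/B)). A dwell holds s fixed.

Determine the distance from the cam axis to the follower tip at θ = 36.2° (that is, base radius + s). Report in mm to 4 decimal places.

seg 1 [0°–20.5°] cycloidal, h=12: full span → s += 12 → s = 12.0000
seg 2 [20.5°–50.4°] uniform, h=11: θ=36.2° here. β=15.7, B=29.9. 11·15.7/29.9 = 5.7759 → s = 17.7759
radial distance = base radius + s = 48 + 17.7759 = 65.7759

65.7759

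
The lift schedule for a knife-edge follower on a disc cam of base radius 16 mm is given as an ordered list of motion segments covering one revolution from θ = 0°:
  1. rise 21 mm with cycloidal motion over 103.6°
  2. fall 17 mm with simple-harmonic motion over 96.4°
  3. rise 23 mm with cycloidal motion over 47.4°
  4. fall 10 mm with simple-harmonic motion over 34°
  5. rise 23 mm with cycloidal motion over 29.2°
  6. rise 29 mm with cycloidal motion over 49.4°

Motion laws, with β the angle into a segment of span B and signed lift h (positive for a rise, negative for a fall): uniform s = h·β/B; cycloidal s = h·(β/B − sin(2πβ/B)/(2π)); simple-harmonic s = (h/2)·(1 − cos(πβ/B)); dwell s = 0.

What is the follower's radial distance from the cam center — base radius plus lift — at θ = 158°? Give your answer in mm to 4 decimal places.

seg 1 [0°–103.6°] cycloidal, h=21: full span → s += 21 → s = 21.0000
seg 2 [103.6°–200°] simple-harmonic, h=-17: θ=158° here. β=54.4, B=96.4. -17/2·(1 − cos(π·0.5643)) = -10.2058 → s = 10.7942
radial distance = base radius + s = 16 + 10.7942 = 26.7942

26.7942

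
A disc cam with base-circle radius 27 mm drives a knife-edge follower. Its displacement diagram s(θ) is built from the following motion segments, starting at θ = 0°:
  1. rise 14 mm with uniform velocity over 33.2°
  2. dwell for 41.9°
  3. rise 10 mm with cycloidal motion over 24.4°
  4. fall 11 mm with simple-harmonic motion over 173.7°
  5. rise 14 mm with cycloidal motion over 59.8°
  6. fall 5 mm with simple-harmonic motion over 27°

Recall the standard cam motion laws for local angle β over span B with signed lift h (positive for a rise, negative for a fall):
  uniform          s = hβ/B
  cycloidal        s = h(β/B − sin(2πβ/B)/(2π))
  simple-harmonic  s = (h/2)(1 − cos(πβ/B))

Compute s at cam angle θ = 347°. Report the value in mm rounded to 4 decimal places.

seg 1 [0°–33.2°] uniform, h=14: full span → s += 14 → s = 14.0000
seg 2 [33.2°–75.1°] dwell: s stays 14.0000
seg 3 [75.1°–99.5°] cycloidal, h=10: full span → s += 10 → s = 24.0000
seg 4 [99.5°–273.2°] simple-harmonic, h=-11: full span → s += -11 → s = 13.0000
seg 5 [273.2°–333°] cycloidal, h=14: full span → s += 14 → s = 27.0000
seg 6 [333°–360°] simple-harmonic, h=-5: θ=347° here. β=14, B=27. -5/2·(1 − cos(π·0.5185)) = -2.6454 → s = 24.3546

24.3546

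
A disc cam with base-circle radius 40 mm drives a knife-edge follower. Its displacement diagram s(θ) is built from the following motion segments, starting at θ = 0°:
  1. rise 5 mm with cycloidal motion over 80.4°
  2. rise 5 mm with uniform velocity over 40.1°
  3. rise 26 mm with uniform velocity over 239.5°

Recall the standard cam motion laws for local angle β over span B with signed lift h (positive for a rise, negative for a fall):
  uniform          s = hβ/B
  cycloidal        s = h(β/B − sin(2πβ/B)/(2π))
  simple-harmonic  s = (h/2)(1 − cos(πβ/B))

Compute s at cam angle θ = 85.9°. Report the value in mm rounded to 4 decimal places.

seg 1 [0°–80.4°] cycloidal, h=5: full span → s += 5 → s = 5.0000
seg 2 [80.4°–120.5°] uniform, h=5: θ=85.9° here. β=5.5, B=40.1. 5·5.5/40.1 = 0.6858 → s = 5.6858

5.6858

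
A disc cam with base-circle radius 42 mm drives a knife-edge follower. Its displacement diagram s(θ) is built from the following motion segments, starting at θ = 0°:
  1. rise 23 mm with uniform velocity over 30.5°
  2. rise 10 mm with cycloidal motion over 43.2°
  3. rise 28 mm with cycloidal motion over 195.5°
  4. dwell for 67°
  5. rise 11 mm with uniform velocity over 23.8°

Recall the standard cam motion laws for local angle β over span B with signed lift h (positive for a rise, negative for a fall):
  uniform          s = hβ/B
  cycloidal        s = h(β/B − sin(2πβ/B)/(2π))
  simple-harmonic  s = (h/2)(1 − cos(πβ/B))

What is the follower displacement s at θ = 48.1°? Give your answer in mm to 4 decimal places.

seg 1 [0°–30.5°] uniform, h=23: full span → s += 23 → s = 23.0000
seg 2 [30.5°–73.7°] cycloidal, h=10: θ=48.1° here. β=17.6, B=43.2. 10·(0.4074 − sin(2π·0.4074)/(2π)) = 3.1995 → s = 26.1995

26.1995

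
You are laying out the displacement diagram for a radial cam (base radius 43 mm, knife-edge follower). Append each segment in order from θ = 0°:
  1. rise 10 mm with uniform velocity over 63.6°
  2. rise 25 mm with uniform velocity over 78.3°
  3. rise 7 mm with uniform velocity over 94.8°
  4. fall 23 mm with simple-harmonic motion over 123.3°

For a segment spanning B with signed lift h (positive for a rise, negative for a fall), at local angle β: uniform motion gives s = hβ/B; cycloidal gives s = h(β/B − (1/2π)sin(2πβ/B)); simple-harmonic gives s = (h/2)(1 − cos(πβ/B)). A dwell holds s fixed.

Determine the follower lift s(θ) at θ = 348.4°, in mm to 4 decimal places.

seg 1 [0°–63.6°] uniform, h=10: full span → s += 10 → s = 10.0000
seg 2 [63.6°–141.9°] uniform, h=25: full span → s += 25 → s = 35.0000
seg 3 [141.9°–236.7°] uniform, h=7: full span → s += 7 → s = 42.0000
seg 4 [236.7°–360°] simple-harmonic, h=-23: θ=348.4° here. β=111.7, B=123.3. -23/2·(1 − cos(π·0.9059)) = -22.5014 → s = 19.4986

19.4986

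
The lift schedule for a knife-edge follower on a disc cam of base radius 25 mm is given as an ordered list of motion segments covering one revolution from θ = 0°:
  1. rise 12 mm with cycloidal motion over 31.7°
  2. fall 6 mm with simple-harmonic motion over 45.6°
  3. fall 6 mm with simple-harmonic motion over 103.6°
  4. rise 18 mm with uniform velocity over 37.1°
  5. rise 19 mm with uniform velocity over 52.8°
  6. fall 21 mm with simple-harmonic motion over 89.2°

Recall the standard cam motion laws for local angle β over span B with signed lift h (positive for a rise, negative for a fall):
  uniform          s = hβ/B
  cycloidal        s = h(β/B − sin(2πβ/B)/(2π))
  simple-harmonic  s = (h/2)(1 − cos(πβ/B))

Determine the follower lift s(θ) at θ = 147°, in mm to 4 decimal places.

seg 1 [0°–31.7°] cycloidal, h=12: full span → s += 12 → s = 12.0000
seg 2 [31.7°–77.3°] simple-harmonic, h=-6: full span → s += -6 → s = 6.0000
seg 3 [77.3°–180.9°] simple-harmonic, h=-6: θ=147° here. β=69.7, B=103.6. -6/2·(1 − cos(π·0.6728)) = -4.5496 → s = 1.4504

1.4504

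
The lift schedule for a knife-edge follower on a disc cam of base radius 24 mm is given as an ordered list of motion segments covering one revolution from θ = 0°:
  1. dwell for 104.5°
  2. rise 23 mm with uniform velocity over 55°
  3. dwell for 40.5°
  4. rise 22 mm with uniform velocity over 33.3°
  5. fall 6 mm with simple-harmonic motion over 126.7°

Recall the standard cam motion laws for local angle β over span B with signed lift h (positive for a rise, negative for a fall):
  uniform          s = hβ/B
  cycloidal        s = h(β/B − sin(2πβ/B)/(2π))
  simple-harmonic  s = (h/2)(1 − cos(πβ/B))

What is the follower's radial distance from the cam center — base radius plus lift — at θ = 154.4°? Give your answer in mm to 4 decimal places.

seg 1 [0°–104.5°] dwell: s stays 0.0000
seg 2 [104.5°–159.5°] uniform, h=23: θ=154.4° here. β=49.9, B=55. 23·49.9/55 = 20.8673 → s = 20.8673
radial distance = base radius + s = 24 + 20.8673 = 44.8673

44.8673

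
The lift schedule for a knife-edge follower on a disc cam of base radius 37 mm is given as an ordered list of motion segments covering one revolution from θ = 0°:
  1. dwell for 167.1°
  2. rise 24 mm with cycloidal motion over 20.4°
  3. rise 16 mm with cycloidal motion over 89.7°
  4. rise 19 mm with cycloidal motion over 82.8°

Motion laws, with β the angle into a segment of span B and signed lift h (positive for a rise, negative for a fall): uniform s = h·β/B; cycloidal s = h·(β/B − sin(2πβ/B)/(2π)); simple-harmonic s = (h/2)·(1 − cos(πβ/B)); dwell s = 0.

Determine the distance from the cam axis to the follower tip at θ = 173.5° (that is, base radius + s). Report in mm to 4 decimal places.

seg 1 [0°–167.1°] dwell: s stays 0.0000
seg 2 [167.1°–187.5°] cycloidal, h=24: θ=173.5° here. β=6.4, B=20.4. 24·(0.3137 − sin(2π·0.3137)/(2π)) = 4.0118 → s = 4.0118
radial distance = base radius + s = 37 + 4.0118 = 41.0118

41.0118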